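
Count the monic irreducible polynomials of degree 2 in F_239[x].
There are 28441 monic irreducible polynomials of degree 2 over F_239

Each element of F_{239^2} that lies in no proper subfield is a root of exactly one monic irreducible of degree 2 over F_239, and each such polynomial has 2 distinct roots in F_{239^2}. By Möbius inversion the count is N_239(2) = (1/2) Σ_{d|2} μ(2/d) · 239^d = (1/2)(μ(2)·239^1 + μ(1)·239^2) = 56882/2 = 28441.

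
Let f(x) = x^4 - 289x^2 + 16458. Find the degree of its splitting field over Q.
[K : Q] = 4

Solving the quadratic in x^2: x^2 = (289 ± √(289^2 - 4·16458))/2 = (289 ± √17689)/2 = (289 ± 133)/2, giving x^2 = 78 or x^2 = 211. So f(x) = (x^2 - 78)(x^2 - 211) and the roots of f are ±√78, ±√211. Hence the splitting field is K = Q(√78, √211). Since 78 and 211 are distinct squarefree integers > 1, their product 16458 is not a perfect square, so √211 ∉ Q(√78). By the tower law [K:Q] = [Q(√78,√211):Q(√78)] · [Q(√78):Q] = 2 · 2 = 4.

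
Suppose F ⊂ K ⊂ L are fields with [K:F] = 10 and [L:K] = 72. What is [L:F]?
[L:F] = 720

The tower law says that for any tower of field extensions F ⊂ K ⊂ L with finite degrees, [L:F] = [L:K] · [K:F]. Here this gives [L:F] = 72 · 10 = 720.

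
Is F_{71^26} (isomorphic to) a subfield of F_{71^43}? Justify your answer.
No: F_{71^26} is not a subfield of F_{71^43}

F_{p^m} embeds in F_{p^n} iff m | n. Here 26 ∤ 43 (since 43 = 1·26 + 17 with remainder 17 ≠ 0), so F_{71^26} is not a subfield of F_{71^43}. Equivalently: if it were, the tower law would give 26 = [F_{71^26}:F_71] dividing [F_{71^43}:F_71] = 43, contradiction.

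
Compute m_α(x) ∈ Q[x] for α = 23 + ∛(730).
m_α(x) = x^3 - 69x^2 + 1587x - 12897

Set β = α - 23 = ∛(730), so β^3 = 730. Then (α - 23)^3 - 730 = 0, i.e. α is a root of g(x) = (x - 23)^3 - 730 = x^3 - 69x^2 + 1587x - 12897. Since g(x) = h(x - 23) where h(x) = x^3 - 730, and h is irreducible over Q (because 730 is not a perfect cube, so h has no rational root, and a monic cubic with no rational root is irreducible), g is also irreducible (irreducibility is preserved under the substitution x → x - 23). Hence m_α(x) = x^3 - 69x^2 + 1587x - 12897.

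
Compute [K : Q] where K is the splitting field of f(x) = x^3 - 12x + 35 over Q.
[K : Q] = 6

By the rational root test, any rational root of the monic integer polynomial f(x) = x^3 - 12x + 35 must be an integer dividing the constant term 35, i.e. one of ±{1, 5, 7, 35}. Evaluating: f(1) = 24, f(-1) = 46, f(5) = 100, f(-5) = -30, f(7) = 294, f(-7) = -224, f(35) = 42490, f(-35) = -42420; none is 0, so f has no rational root and is therefore irreducible over Q (a cubic with no linear factor over a field is irreducible). For an irreducible cubic, the Galois group is A_3 or S_3 according as the discriminant disc(f) = -4a^3 - 27b^2 = -4·(-12)^3 - 27·(35)^2 = -26163 is or is not a square in Q. Here disc(f) = -26163 is not a perfect square in Q, so the Galois group of f over Q is not contained in A_3 and must be all of S_3. The splitting field has degree |S_3| = 6 over Q, so [K : Q] = 6.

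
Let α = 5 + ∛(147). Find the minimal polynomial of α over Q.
m_α(x) = x^3 - 15x^2 + 75x - 272

Set β = α - 5 = ∛(147), so β^3 = 147. Then (α - 5)^3 - 147 = 0, i.e. α is a root of g(x) = (x - 5)^3 - 147 = x^3 - 15x^2 + 75x - 272. Since g(x) = h(x - 5) where h(x) = x^3 - 147, and h is irreducible over Q (because 147 is not a perfect cube, so h has no rational root, and a monic cubic with no rational root is irreducible), g is also irreducible (irreducibility is preserved under the substitution x → x - 5). Hence m_α(x) = x^3 - 15x^2 + 75x - 272.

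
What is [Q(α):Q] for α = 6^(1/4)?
[Q(α):Q] = 4

α is a root of x^4 - 6. By Eisenstein's criterion at the prime p = 2 (which divides the constant term 6 but p^2 = 4 does not, since 6 is squarefree), x^4 - 6 is irreducible over Q. Hence [Q(α):Q] = 4.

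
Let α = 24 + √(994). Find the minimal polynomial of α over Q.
m_α(x) = x^2 - 48x - 418

From α - 24 = √(994), squaring gives (α - 24)^2 = 994, i.e. α^2 - 48α + 576 = 994, so α^2 - 48α - 418 = 0. The discriminant of x^2 - 48x - 418 is (-48)^2 - 4·(-418) = 2304 + 1672 = 3976, and 4·(994) is not a perfect square in Q since 994 is squarefree and ≠ 1. Hence x^2 - 48x - 418 is irreducible over Q and is the minimal polynomial of α.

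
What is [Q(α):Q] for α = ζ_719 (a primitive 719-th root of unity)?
[Q(α):Q] = 718

The minimal polynomial of ζ_719 over Q is the 719-th cyclotomic polynomial Φ_719(x), which is irreducible over Q and has degree φ(719) = 718. Hence [Q(α):Q] = φ(719) = 718.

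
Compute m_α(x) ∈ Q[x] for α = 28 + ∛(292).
m_α(x) = x^3 - 84x^2 + 2352x - 22244

Set β = α - 28 = ∛(292), so β^3 = 292. Then (α - 28)^3 - 292 = 0, i.e. α is a root of g(x) = (x - 28)^3 - 292 = x^3 - 84x^2 + 2352x - 22244. Since g(x) = h(x - 28) where h(x) = x^3 - 292, and h is irreducible over Q (because 292 is not a perfect cube, so h has no rational root, and a monic cubic with no rational root is irreducible), g is also irreducible (irreducibility is preserved under the substitution x → x - 28). Hence m_α(x) = x^3 - 84x^2 + 2352x - 22244.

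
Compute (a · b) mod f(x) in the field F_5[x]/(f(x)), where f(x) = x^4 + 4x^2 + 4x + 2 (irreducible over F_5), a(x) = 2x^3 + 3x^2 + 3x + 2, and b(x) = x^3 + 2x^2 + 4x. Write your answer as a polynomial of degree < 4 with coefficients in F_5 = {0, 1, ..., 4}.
a · b ≡ 4x^3 + 3x^2 + 3x + 2 (mod f(x))

Multiply in F_5[x]: a(x)·b(x) = (2x^3 + 3x^2 + 3x + 2)·(x^3 + 2x^2 + 4x) = 2x^6 + 2x^5 + 2x^4 + x^2 + 3x. This has degree ≥ 4, so divide by f(x) over F_5: 2x^6 + 2x^5 + 2x^4 + x^2 + 3x = (2x^2 + 2x + 4)·(x^4 + 4x^2 + 4x + 2) + (4x^3 + 3x^2 + 3x + 2). Hence a·b ≡ 4x^3 + 3x^2 + 3x + 2 (mod f). (F_5[x]/(f) is a field with 5^4 = 625 elements since f is irreducible of degree 4.)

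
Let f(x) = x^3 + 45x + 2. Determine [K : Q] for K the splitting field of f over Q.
[K : Q] = 6

By the rational root test, any rational root of the monic integer polynomial f(x) = x^3 + 45x + 2 must be an integer dividing the constant term 2, i.e. one of ±{1, 2}. Evaluating: f(1) = 48, f(-1) = -44, f(2) = 100, f(-2) = -96; none is 0, so f has no rational root and is therefore irreducible over Q (a cubic with no linear factor over a field is irreducible). For an irreducible cubic, the Galois group is A_3 or S_3 according as the discriminant disc(f) = -4a^3 - 27b^2 = -4·(45)^3 - 27·(2)^2 = -364608 is or is not a square in Q. Here disc(f) = -364608 is not a perfect square in Q, so the Galois group of f over Q is not contained in A_3 and must be all of S_3. The splitting field has degree |S_3| = 6 over Q, so [K : Q] = 6.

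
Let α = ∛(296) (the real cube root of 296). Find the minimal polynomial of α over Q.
m_α(x) = x^3 - 296

α satisfies α^3 = 296, so x^3 - 296 annihilates α. By the rational root test, a rational root p/q (in lowest terms) of x^3 - 296 would satisfy p^3 = 296 q^3, forcing q = 1 and p^3 = 296; but 296 is not a perfect cube, contradiction. A monic cubic over Q with no rational root is irreducible (any nontrivial factorization would include a linear factor). Hence x^3 - 296 is the minimal polynomial of α, and in particular [Q(α):Q] = 3.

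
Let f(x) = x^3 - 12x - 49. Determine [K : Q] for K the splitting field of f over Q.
[K : Q] = 6

By the rational root test, any rational root of the monic integer polynomial f(x) = x^3 - 12x - 49 must be an integer dividing the constant term -49, i.e. one of ±{1, 7, 49}. Evaluating: f(1) = -60, f(-1) = -38, f(7) = 210, f(-7) = -308, f(49) = 117012, f(-49) = -117110; none is 0, so f has no rational root and is therefore irreducible over Q (a cubic with no linear factor over a field is irreducible). For an irreducible cubic, the Galois group is A_3 or S_3 according as the discriminant disc(f) = -4a^3 - 27b^2 = -4·(-12)^3 - 27·(-49)^2 = -57915 is or is not a square in Q. Here disc(f) = -57915 is not a perfect square in Q, so the Galois group of f over Q is not contained in A_3 and must be all of S_3. The splitting field has degree |S_3| = 6 over Q, so [K : Q] = 6.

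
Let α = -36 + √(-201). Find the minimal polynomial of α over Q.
m_α(x) = x^2 + 72x + 1497

From α + 36 = √(-201), squaring gives (α + 36)^2 = -201, i.e. α^2 + 72α + 1296 = -201, so α^2 + 72α + 1497 = 0. The discriminant of x^2 + 72x + 1497 is (72)^2 - 4·(1497) = 5184 - 5988 = -804, and 4·(-201) is not a perfect square in Q since -201 is squarefree and ≠ 1. Hence x^2 + 72x + 1497 is irreducible over Q and is the minimal polynomial of α.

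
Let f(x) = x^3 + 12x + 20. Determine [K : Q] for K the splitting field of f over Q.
[K : Q] = 6

By the rational root test, any rational root of the monic integer polynomial f(x) = x^3 + 12x + 20 must be an integer dividing the constant term 20, i.e. one of ±{1, 2, 4, 5, 10, 20}. Evaluating: f(1) = 33, f(-1) = 7, f(2) = 52, f(-2) = -12, f(4) = 132, f(-4) = -92, f(5) = 205, f(-5) = -165, f(10) = 1140, f(-10) = -1100, f(20) = 8260, f(-20) = -8220; none is 0, so f has no rational root and is therefore irreducible over Q (a cubic with no linear factor over a field is irreducible). For an irreducible cubic, the Galois group is A_3 or S_3 according as the discriminant disc(f) = -4a^3 - 27b^2 = -4·(12)^3 - 27·(20)^2 = -17712 is or is not a square in Q. Here disc(f) = -17712 is not a perfect square in Q, so the Galois group of f over Q is not contained in A_3 and must be all of S_3. The splitting field has degree |S_3| = 6 over Q, so [K : Q] = 6.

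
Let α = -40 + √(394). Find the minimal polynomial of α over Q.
m_α(x) = x^2 + 80x + 1206

From α + 40 = √(394), squaring gives (α + 40)^2 = 394, i.e. α^2 + 80α + 1600 = 394, so α^2 + 80α + 1206 = 0. The discriminant of x^2 + 80x + 1206 is (80)^2 - 4·(1206) = 6400 - 4824 = 1576, and 4·(394) is not a perfect square in Q since 394 is squarefree and ≠ 1. Hence x^2 + 80x + 1206 is irreducible over Q and is the minimal polynomial of α.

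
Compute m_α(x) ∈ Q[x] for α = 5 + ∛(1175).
m_α(x) = x^3 - 15x^2 + 75x - 1300

Set β = α - 5 = ∛(1175), so β^3 = 1175. Then (α - 5)^3 - 1175 = 0, i.e. α is a root of g(x) = (x - 5)^3 - 1175 = x^3 - 15x^2 + 75x - 1300. Since g(x) = h(x - 5) where h(x) = x^3 - 1175, and h is irreducible over Q (because 1175 is not a perfect cube, so h has no rational root, and a monic cubic with no rational root is irreducible), g is also irreducible (irreducibility is preserved under the substitution x → x - 5). Hence m_α(x) = x^3 - 15x^2 + 75x - 1300.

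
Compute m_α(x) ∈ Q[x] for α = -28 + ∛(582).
m_α(x) = x^3 + 84x^2 + 2352x + 21370

Set β = α + 28 = ∛(582), so β^3 = 582. Then (α + 28)^3 - 582 = 0, i.e. α is a root of g(x) = (x + 28)^3 - 582 = x^3 + 84x^2 + 2352x + 21370. Since g(x) = h(x + 28) where h(x) = x^3 - 582, and h is irreducible over Q (because 582 is not a perfect cube, so h has no rational root, and a monic cubic with no rational root is irreducible), g is also irreducible (irreducibility is preserved under the substitution x → x + 28). Hence m_α(x) = x^3 + 84x^2 + 2352x + 21370.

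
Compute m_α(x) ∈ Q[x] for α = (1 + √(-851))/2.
m_α(x) = x^2 - x + 213

From 2α - 1 = √(-851), squaring gives (2α - 1)^2 = -851, i.e. 4α^2 - 4α + 1 = -851, so α^2 - α + (1 + 851)/4 = 0. Since -851 ≡ 1 (mod 4), (1 + 851)/4 = 213 ∈ Z. The polynomial x^2 - x + 213 has discriminant 1 - 4·(213) = -851, which is not a perfect square in Q (d = -851 is squarefree and ≠ 1), so x^2 - x + 213 is irreducible over Q. It is the minimal polynomial of α.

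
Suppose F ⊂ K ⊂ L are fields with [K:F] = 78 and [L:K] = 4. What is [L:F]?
[L:F] = 312

The tower law says that for any tower of field extensions F ⊂ K ⊂ L with finite degrees, [L:F] = [L:K] · [K:F]. Here this gives [L:F] = 4 · 78 = 312.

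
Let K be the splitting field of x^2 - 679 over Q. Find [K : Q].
[K : Q] = 2

f(x) = x^2 - 679 factors as (x - √679)(x + √679). The splitting field is K = Q(√679). Since 679 is squarefree and > 1, it is not a perfect square, so x^2 - 679 is irreducible over Q and [Q(√679) : Q] = 2. Hence [K : Q] = 2.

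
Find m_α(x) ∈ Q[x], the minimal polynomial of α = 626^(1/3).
m_α(x) = x^3 - 626

α satisfies α^3 = 626, so x^3 - 626 annihilates α. By the rational root test, a rational root p/q (in lowest terms) of x^3 - 626 would satisfy p^3 = 626 q^3, forcing q = 1 and p^3 = 626; but 626 is not a perfect cube, contradiction. A monic cubic over Q with no rational root is irreducible (any nontrivial factorization would include a linear factor). Hence x^3 - 626 is the minimal polynomial of α, and in particular [Q(α):Q] = 3.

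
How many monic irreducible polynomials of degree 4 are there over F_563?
There are 25117257498 monic irreducible polynomials of degree 4 over F_563

Each element of F_{563^4} that lies in no proper subfield is a root of exactly one monic irreducible of degree 4 over F_563, and each such polynomial has 4 distinct roots in F_{563^4}. By Möbius inversion the count is N_563(4) = (1/4) Σ_{d|4} μ(4/d) · 563^d = (1/4)(μ(4)·563^1 + μ(2)·563^2 + μ(1)·563^4) = 100469029992/4 = 25117257498.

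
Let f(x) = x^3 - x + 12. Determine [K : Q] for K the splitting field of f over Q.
[K : Q] = 6

By the rational root test, any rational root of the monic integer polynomial f(x) = x^3 - x + 12 must be an integer dividing the constant term 12, i.e. one of ±{1, 2, 3, 4, 6, 12}. Evaluating: f(1) = 12, f(-1) = 12, f(2) = 18, f(-2) = 6, f(3) = 36, f(-3) = -12, f(4) = 72, f(-4) = -48, f(6) = 222, f(-6) = -198, f(12) = 1728, f(-12) = -1704; none is 0, so f has no rational root and is therefore irreducible over Q (a cubic with no linear factor over a field is irreducible). For an irreducible cubic, the Galois group is A_3 or S_3 according as the discriminant disc(f) = -4a^3 - 27b^2 = -4·(-1)^3 - 27·(12)^2 = -3884 is or is not a square in Q. Here disc(f) = -3884 is not a perfect square in Q, so the Galois group of f over Q is not contained in A_3 and must be all of S_3. The splitting field has degree |S_3| = 6 over Q, so [K : Q] = 6.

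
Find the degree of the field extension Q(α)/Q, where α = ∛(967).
[Q(α):Q] = 3

The minimal polynomial of α is x^3 - 967, irreducible over Q since 967 is not a perfect cube (so x^3 - 967 has no rational root). Hence [Q(α):Q] = deg(m_α) = 3.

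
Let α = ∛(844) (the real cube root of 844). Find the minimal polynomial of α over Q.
m_α(x) = x^3 - 844

α satisfies α^3 = 844, so x^3 - 844 annihilates α. By the rational root test, a rational root p/q (in lowest terms) of x^3 - 844 would satisfy p^3 = 844 q^3, forcing q = 1 and p^3 = 844; but 844 is not a perfect cube, contradiction. A monic cubic over Q with no rational root is irreducible (any nontrivial factorization would include a linear factor). Hence x^3 - 844 is the minimal polynomial of α, and in particular [Q(α):Q] = 3.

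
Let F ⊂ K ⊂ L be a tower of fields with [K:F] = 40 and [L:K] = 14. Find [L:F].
[L:F] = 560

The tower law says that for any tower of field extensions F ⊂ K ⊂ L with finite degrees, [L:F] = [L:K] · [K:F]. Here this gives [L:F] = 14 · 40 = 560.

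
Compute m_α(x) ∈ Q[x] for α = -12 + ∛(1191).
m_α(x) = x^3 + 36x^2 + 432x + 537

Set β = α + 12 = ∛(1191), so β^3 = 1191. Then (α + 12)^3 - 1191 = 0, i.e. α is a root of g(x) = (x + 12)^3 - 1191 = x^3 + 36x^2 + 432x + 537. Since g(x) = h(x + 12) where h(x) = x^3 - 1191, and h is irreducible over Q (because 1191 is not a perfect cube, so h has no rational root, and a monic cubic with no rational root is irreducible), g is also irreducible (irreducibility is preserved under the substitution x → x + 12). Hence m_α(x) = x^3 + 36x^2 + 432x + 537.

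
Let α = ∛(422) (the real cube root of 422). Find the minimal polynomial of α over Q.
m_α(x) = x^3 - 422

α satisfies α^3 = 422, so x^3 - 422 annihilates α. By the rational root test, a rational root p/q (in lowest terms) of x^3 - 422 would satisfy p^3 = 422 q^3, forcing q = 1 and p^3 = 422; but 422 is not a perfect cube, contradiction. A monic cubic over Q with no rational root is irreducible (any nontrivial factorization would include a linear factor). Hence x^3 - 422 is the minimal polynomial of α, and in particular [Q(α):Q] = 3.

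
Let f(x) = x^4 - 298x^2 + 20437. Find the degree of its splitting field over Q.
[K : Q] = 4

Solving the quadratic in x^2: x^2 = (298 ± √(298^2 - 4·20437))/2 = (298 ± √7056)/2 = (298 ± 84)/2, giving x^2 = 107 or x^2 = 191. So f(x) = (x^2 - 107)(x^2 - 191) and the roots of f are ±√107, ±√191. Hence the splitting field is K = Q(√107, √191). Since 107 and 191 are distinct squarefree integers > 1, their product 20437 is not a perfect square, so √191 ∉ Q(√107). By the tower law [K:Q] = [Q(√107,√191):Q(√107)] · [Q(√107):Q] = 2 · 2 = 4.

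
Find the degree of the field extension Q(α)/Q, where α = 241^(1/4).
[Q(α):Q] = 4

α is a root of x^4 - 241. By Eisenstein's criterion at the prime p = 241 (which divides the constant term 241 but p^2 = 58081 does not, since 241 is squarefree), x^4 - 241 is irreducible over Q. Hence [Q(α):Q] = 4.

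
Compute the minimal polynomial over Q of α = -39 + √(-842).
m_α(x) = x^2 + 78x + 2363

From α + 39 = √(-842), squaring gives (α + 39)^2 = -842, i.e. α^2 + 78α + 1521 = -842, so α^2 + 78α + 2363 = 0. The discriminant of x^2 + 78x + 2363 is (78)^2 - 4·(2363) = 6084 - 9452 = -3368, and 4·(-842) is not a perfect square in Q since -842 is squarefree and ≠ 1. Hence x^2 + 78x + 2363 is irreducible over Q and is the minimal polynomial of α.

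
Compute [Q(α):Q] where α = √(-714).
[Q(α):Q] = 2

[Q(α):Q] equals the degree of the minimal polynomial of α. Here α^2 = -714 and x^2 + 714 is irreducible (d = -714 is squarefree, ≠ 1, hence not a square), so deg(m_α) = 2. Thus [Q(α):Q] = 2.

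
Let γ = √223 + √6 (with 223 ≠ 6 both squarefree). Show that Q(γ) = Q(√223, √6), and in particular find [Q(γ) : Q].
[Q(γ) : Q] = 4 (equivalently, Q(γ) = Q(√223, √6))

Obviously Q(γ) ⊆ Q(√223, √6), and [Q(√223, √6):Q] = 4 (since 223, 6 are distinct squarefree integers > 1 with 1338 not a perfect square). To show equality we compute the minimal polynomial of γ. From γ = √223 + √6: γ^2 = 223 + 2√(1338) + 6 = 229 + 2√(1338), so γ^2 - 229 = 2√(1338); squaring, (γ^2 - 229)^2 = 4·1338, i.e. γ^4 - 458γ^2 + 52441 - 5352 = 0, i.e. γ^4 - 458γ^2 + 47089 = 0. So γ is a root of x^4 - 458x^2 + 47089. This polynomial is irreducible over Q: it has no rational root (each ±√223 ± √6 is irrational), and any factorization into two quadratics over Q would force √(1338) ∈ Q (pairing opposite roots) or √223, √6 ∈ Q (other pairings), all impossible. Hence [Q(γ):Q] = 4 = [Q(√223, √6):Q], so Q(γ) = Q(√223, √6).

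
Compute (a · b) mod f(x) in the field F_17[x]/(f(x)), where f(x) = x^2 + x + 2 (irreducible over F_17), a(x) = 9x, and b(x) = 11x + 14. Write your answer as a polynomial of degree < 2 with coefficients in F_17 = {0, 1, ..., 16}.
a · b ≡ 10x + 6 (mod f(x))

Multiply in F_17[x]: a(x)·b(x) = (9x)·(11x + 14) = 14x^2 + 7x. This has degree ≥ 2, so divide by f(x) over F_17: 14x^2 + 7x = (14)·(x^2 + x + 2) + (10x + 6). Hence a·b ≡ 10x + 6 (mod f). (F_17[x]/(f) is a field with 17^2 = 289 elements since f is irreducible of degree 2.)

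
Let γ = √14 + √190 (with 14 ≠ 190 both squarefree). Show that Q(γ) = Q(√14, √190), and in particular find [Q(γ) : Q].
[Q(γ) : Q] = 4 (equivalently, Q(γ) = Q(√14, √190))

Obviously Q(γ) ⊆ Q(√14, √190), and [Q(√14, √190):Q] = 4 (since 14, 190 are distinct squarefree integers > 1 with 2660 not a perfect square). To show equality we compute the minimal polynomial of γ. From γ = √14 + √190: γ^2 = 14 + 2√(2660) + 190 = 204 + 2√(2660), so γ^2 - 204 = 2√(2660); squaring, (γ^2 - 204)^2 = 4·2660, i.e. γ^4 - 408γ^2 + 41616 - 10640 = 0, i.e. γ^4 - 408γ^2 + 30976 = 0. So γ is a root of x^4 - 408x^2 + 30976. This polynomial is irreducible over Q: it has no rational root (each ±√14 ± √190 is irrational), and any factorization into two quadratics over Q would force √(2660) ∈ Q (pairing opposite roots) or √14, √190 ∈ Q (other pairings), all impossible. Hence [Q(γ):Q] = 4 = [Q(√14, √190):Q], so Q(γ) = Q(√14, √190).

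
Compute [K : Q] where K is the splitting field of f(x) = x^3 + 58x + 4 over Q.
[K : Q] = 6

By the rational root test, any rational root of the monic integer polynomial f(x) = x^3 + 58x + 4 must be an integer dividing the constant term 4, i.e. one of ±{1, 2, 4}. Evaluating: f(1) = 63, f(-1) = -55, f(2) = 128, f(-2) = -120, f(4) = 300, f(-4) = -292; none is 0, so f has no rational root and is therefore irreducible over Q (a cubic with no linear factor over a field is irreducible). For an irreducible cubic, the Galois group is A_3 or S_3 according as the discriminant disc(f) = -4a^3 - 27b^2 = -4·(58)^3 - 27·(4)^2 = -780880 is or is not a square in Q. Here disc(f) = -780880 is not a perfect square in Q, so the Galois group of f over Q is not contained in A_3 and must be all of S_3. The splitting field has degree |S_3| = 6 over Q, so [K : Q] = 6.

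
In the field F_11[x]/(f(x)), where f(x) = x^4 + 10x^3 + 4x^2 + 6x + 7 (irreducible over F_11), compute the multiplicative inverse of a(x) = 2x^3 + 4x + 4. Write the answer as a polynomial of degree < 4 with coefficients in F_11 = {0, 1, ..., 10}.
a(x)^(-1) ≡ 10x^3 + 10x + 3 (mod f(x))

Since f is irreducible over F_11, F_11[x]/(f) is a field and a(x) ≠ 0 has an inverse. Apply the extended Euclidean algorithm to f(x) and a(x) in F_11[x]: f(x) = (6x + 5)·a(x) + (2x^2 + 6x + 9);  a(x) = (x + 8)·(2x^2 + 6x + 9) + (2x + 9);  (2x^2 + 6x + 9) = (x + 4)·(2x + 9) + (6). The last nonzero remainder is the constant 6 = gcd(f, a) in F_11. Back-substituting through the division chain expresses 6 = s(x)·a(x) + t(x)·f(x) with s(x) ≡ 5x^3 + 5x + 7 (mod f), so (5x^3 + 5x + 7)·a(x) ≡ 6 (mod f). Multiplying by 6^(-1) ≡ 2 in F_11 gives a(x)^(-1) ≡ 2·(5x^3 + 5x + 7) ≡ 10x^3 + 10x + 3 (mod f). Check: (2x^3 + 4x + 4)·(10x^3 + 10x + 3) = 9x^6 + 5x^4 + 2x^3 + 7x^2 + 8x + 1 ≡ 1 (mod x^4 + 10x^3 + 4x^2 + 6x + 7).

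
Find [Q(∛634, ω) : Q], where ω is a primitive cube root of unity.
[Q(∛634, ω) : Q] = 6

[Q(∛634):Q] = 3 (min poly x^3 - 634, irreducible since 634 is not a perfect cube). [Q(ω):Q] = 2 (min poly x^2 + x + 1). Since Q(∛634) ⊂ R and ω ∉ R, we have ω ∉ Q(∛634), so x^2 + x + 1 remains irreducible over Q(∛634) and [Q(∛634, ω) : Q(∛634)] = 2. By the tower law, [Q(∛634, ω) : Q] = 3 · 2 = 6. (In fact Q(∛634, ω) is the splitting field of x^3 - 634 over Q.)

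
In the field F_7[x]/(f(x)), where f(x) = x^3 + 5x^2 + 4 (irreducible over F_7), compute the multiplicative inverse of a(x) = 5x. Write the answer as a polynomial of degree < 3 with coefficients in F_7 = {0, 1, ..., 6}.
a(x)^(-1) ≡ x^2 + 5x (mod f(x))

Since f is irreducible over F_7, F_7[x]/(f) is a field and a(x) ≠ 0 has an inverse. Apply the extended Euclidean algorithm to f(x) and a(x) in F_7[x]: f(x) = (3x^2 + x)·a(x) + (4). The last nonzero remainder is the constant 4 = gcd(f, a) in F_7. Back-substituting through the division chain expresses 4 = s(x)·a(x) + t(x)·f(x) with s(x) ≡ 4x^2 + 6x (mod f), so (4x^2 + 6x)·a(x) ≡ 4 (mod f). Multiplying by 4^(-1) ≡ 2 in F_7 gives a(x)^(-1) ≡ 2·(4x^2 + 6x) ≡ x^2 + 5x (mod f). Check: (5x)·(x^2 + 5x) = 5x^3 + 4x^2 ≡ 1 (mod x^3 + 5x^2 + 4).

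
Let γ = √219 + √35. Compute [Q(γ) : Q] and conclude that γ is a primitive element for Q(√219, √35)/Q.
[Q(γ) : Q] = 4 (equivalently, Q(γ) = Q(√219, √35))

Obviously Q(γ) ⊆ Q(√219, √35), and [Q(√219, √35):Q] = 4 (since 219, 35 are distinct squarefree integers > 1 with 7665 not a perfect square). To show equality we compute the minimal polynomial of γ. From γ = √219 + √35: γ^2 = 219 + 2√(7665) + 35 = 254 + 2√(7665), so γ^2 - 254 = 2√(7665); squaring, (γ^2 - 254)^2 = 4·7665, i.e. γ^4 - 508γ^2 + 64516 - 30660 = 0, i.e. γ^4 - 508γ^2 + 33856 = 0. So γ is a root of x^4 - 508x^2 + 33856. This polynomial is irreducible over Q: it has no rational root (each ±√219 ± √35 is irrational), and any factorization into two quadratics over Q would force √(7665) ∈ Q (pairing opposite roots) or √219, √35 ∈ Q (other pairings), all impossible. Hence [Q(γ):Q] = 4 = [Q(√219, √35):Q], so Q(γ) = Q(√219, √35).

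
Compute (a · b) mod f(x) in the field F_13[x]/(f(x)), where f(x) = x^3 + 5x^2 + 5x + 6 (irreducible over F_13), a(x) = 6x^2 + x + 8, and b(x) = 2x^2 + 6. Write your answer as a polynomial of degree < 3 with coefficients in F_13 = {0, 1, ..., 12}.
a · b ≡ 9x^2 + 3x + 6 (mod f(x))

Multiply in F_13[x]: a(x)·b(x) = (6x^2 + x + 8)·(2x^2 + 6) = 12x^4 + 2x^3 + 6x + 9. This has degree ≥ 3, so divide by f(x) over F_13: 12x^4 + 2x^3 + 6x + 9 = (12x + 7)·(x^3 + 5x^2 + 5x + 6) + (9x^2 + 3x + 6). Hence a·b ≡ 9x^2 + 3x + 6 (mod f). (F_13[x]/(f) is a field with 13^3 = 2197 elements since f is irreducible of degree 3.)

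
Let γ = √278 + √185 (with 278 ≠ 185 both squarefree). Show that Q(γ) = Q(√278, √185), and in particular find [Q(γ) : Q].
[Q(γ) : Q] = 4 (equivalently, Q(γ) = Q(√278, √185))

Obviously Q(γ) ⊆ Q(√278, √185), and [Q(√278, √185):Q] = 4 (since 278, 185 are distinct squarefree integers > 1 with 51430 not a perfect square). To show equality we compute the minimal polynomial of γ. From γ = √278 + √185: γ^2 = 278 + 2√(51430) + 185 = 463 + 2√(51430), so γ^2 - 463 = 2√(51430); squaring, (γ^2 - 463)^2 = 4·51430, i.e. γ^4 - 926γ^2 + 214369 - 205720 = 0, i.e. γ^4 - 926γ^2 + 8649 = 0. So γ is a root of x^4 - 926x^2 + 8649. This polynomial is irreducible over Q: it has no rational root (each ±√278 ± √185 is irrational), and any factorization into two quadratics over Q would force √(51430) ∈ Q (pairing opposite roots) or √278, √185 ∈ Q (other pairings), all impossible. Hence [Q(γ):Q] = 4 = [Q(√278, √185):Q], so Q(γ) = Q(√278, √185).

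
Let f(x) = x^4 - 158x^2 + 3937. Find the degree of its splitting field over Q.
[K : Q] = 4

Solving the quadratic in x^2: x^2 = (158 ± √(158^2 - 4·3937))/2 = (158 ± √9216)/2 = (158 ± 96)/2, giving x^2 = 31 or x^2 = 127. So f(x) = (x^2 - 31)(x^2 - 127) and the roots of f are ±√31, ±√127. Hence the splitting field is K = Q(√31, √127). Since 31 and 127 are distinct squarefree integers > 1, their product 3937 is not a perfect square, so √127 ∉ Q(√31). By the tower law [K:Q] = [Q(√31,√127):Q(√31)] · [Q(√31):Q] = 2 · 2 = 4.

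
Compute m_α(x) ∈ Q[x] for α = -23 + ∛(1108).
m_α(x) = x^3 + 69x^2 + 1587x + 11059

Set β = α + 23 = ∛(1108), so β^3 = 1108. Then (α + 23)^3 - 1108 = 0, i.e. α is a root of g(x) = (x + 23)^3 - 1108 = x^3 + 69x^2 + 1587x + 11059. Since g(x) = h(x + 23) where h(x) = x^3 - 1108, and h is irreducible over Q (because 1108 is not a perfect cube, so h has no rational root, and a monic cubic with no rational root is irreducible), g is also irreducible (irreducibility is preserved under the substitution x → x + 23). Hence m_α(x) = x^3 + 69x^2 + 1587x + 11059.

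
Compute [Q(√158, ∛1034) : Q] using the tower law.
[Q(√158, ∛1034) : Q] = 6

Let L = Q(√158, ∛1034). Since Q(√158) ⊂ L and [Q(√158):Q] = 2, the tower law gives 2 | [L:Q]. Likewise Q(∛1034) ⊂ L with [Q(∛1034):Q] = 3 (because 1034 is not a perfect cube), so 3 | [L:Q]. As gcd(2,3) = 1, [L:Q] is divisible by 6. Conversely L is generated over Q by √158 and ∛1034, so [L:Q] ≤ 2·3 = 6. Therefore [Q(√158, ∛1034) : Q] = 6.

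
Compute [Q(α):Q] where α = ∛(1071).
[Q(α):Q] = 3

The minimal polynomial of α is x^3 - 1071, irreducible over Q since 1071 is not a perfect cube (so x^3 - 1071 has no rational root). Hence [Q(α):Q] = deg(m_α) = 3.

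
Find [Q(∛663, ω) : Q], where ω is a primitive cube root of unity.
[Q(∛663, ω) : Q] = 6

[Q(∛663):Q] = 3 (min poly x^3 - 663, irreducible since 663 is not a perfect cube). [Q(ω):Q] = 2 (min poly x^2 + x + 1). Since Q(∛663) ⊂ R and ω ∉ R, we have ω ∉ Q(∛663), so x^2 + x + 1 remains irreducible over Q(∛663) and [Q(∛663, ω) : Q(∛663)] = 2. By the tower law, [Q(∛663, ω) : Q] = 3 · 2 = 6. (In fact Q(∛663, ω) is the splitting field of x^3 - 663 over Q.)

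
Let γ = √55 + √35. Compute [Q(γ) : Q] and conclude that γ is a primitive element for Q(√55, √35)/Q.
[Q(γ) : Q] = 4 (equivalently, Q(γ) = Q(√55, √35))

Obviously Q(γ) ⊆ Q(√55, √35), and [Q(√55, √35):Q] = 4 (since 55, 35 are distinct squarefree integers > 1 with 1925 not a perfect square). To show equality we compute the minimal polynomial of γ. From γ = √55 + √35: γ^2 = 55 + 2√(1925) + 35 = 90 + 2√(1925), so γ^2 - 90 = 2√(1925); squaring, (γ^2 - 90)^2 = 4·1925, i.e. γ^4 - 180γ^2 + 8100 - 7700 = 0, i.e. γ^4 - 180γ^2 + 400 = 0. So γ is a root of x^4 - 180x^2 + 400. This polynomial is irreducible over Q: it has no rational root (each ±√55 ± √35 is irrational), and any factorization into two quadratics over Q would force √(1925) ∈ Q (pairing opposite roots) or √55, √35 ∈ Q (other pairings), all impossible. Hence [Q(γ):Q] = 4 = [Q(√55, √35):Q], so Q(γ) = Q(√55, √35).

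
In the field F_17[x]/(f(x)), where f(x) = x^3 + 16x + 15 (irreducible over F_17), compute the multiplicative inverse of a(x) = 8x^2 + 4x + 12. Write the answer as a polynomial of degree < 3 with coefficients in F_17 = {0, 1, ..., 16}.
a(x)^(-1) ≡ 11x^2 + 9x + 2 (mod f(x))

Since f is irreducible over F_17, F_17[x]/(f) is a field and a(x) ≠ 0 has an inverse. Apply the extended Euclidean algorithm to f(x) and a(x) in F_17[x]: f(x) = (15x + 1)·a(x) + (2x + 3);  a(x) = (4x + 13)·(2x + 3) + (7). The last nonzero remainder is the constant 7 = gcd(f, a) in F_17. Back-substituting through the division chain expresses 7 = s(x)·a(x) + t(x)·f(x) with s(x) ≡ 9x^2 + 12x + 14 (mod f), so (9x^2 + 12x + 14)·a(x) ≡ 7 (mod f). Multiplying by 7^(-1) ≡ 5 in F_17 gives a(x)^(-1) ≡ 5·(9x^2 + 12x + 14) ≡ 11x^2 + 9x + 2 (mod f). Check: (8x^2 + 4x + 12)·(11x^2 + 9x + 2) = 3x^4 + 14x^3 + 14x^2 + 14x + 7 ≡ 1 (mod x^3 + 16x + 15).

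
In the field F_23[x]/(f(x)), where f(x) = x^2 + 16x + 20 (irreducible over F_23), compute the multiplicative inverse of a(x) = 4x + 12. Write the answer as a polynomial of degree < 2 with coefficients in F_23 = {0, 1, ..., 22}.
a(x)^(-1) ≡ 10x + 15 (mod f(x))

Since f is irreducible over F_23, F_23[x]/(f) is a field and a(x) ≠ 0 has an inverse. Apply the extended Euclidean algorithm to f(x) and a(x) in F_23[x]: f(x) = (6x + 9)·a(x) + (4). The last nonzero remainder is the constant 4 = gcd(f, a) in F_23. Back-substituting through the division chain expresses 4 = s(x)·a(x) + t(x)·f(x) with s(x) ≡ 17x + 14 (mod f), so (17x + 14)·a(x) ≡ 4 (mod f). Multiplying by 4^(-1) ≡ 6 in F_23 gives a(x)^(-1) ≡ 6·(17x + 14) ≡ 10x + 15 (mod f). Check: (4x + 12)·(10x + 15) = 17x^2 + 19x + 19 ≡ 1 (mod x^2 + 16x + 20).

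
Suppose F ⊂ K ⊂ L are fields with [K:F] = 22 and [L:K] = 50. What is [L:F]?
[L:F] = 1100

The tower law says that for any tower of field extensions F ⊂ K ⊂ L with finite degrees, [L:F] = [L:K] · [K:F]. Here this gives [L:F] = 50 · 22 = 1100.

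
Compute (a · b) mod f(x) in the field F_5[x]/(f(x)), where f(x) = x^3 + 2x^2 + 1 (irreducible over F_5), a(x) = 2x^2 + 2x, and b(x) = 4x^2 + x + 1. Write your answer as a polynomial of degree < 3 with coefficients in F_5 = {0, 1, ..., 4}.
a · b ≡ x^2 + 4x + 1 (mod f(x))

Multiply in F_5[x]: a(x)·b(x) = (2x^2 + 2x)·(4x^2 + x + 1) = 3x^4 + 4x^2 + 2x. This has degree ≥ 3, so divide by f(x) over F_5: 3x^4 + 4x^2 + 2x = (3x + 4)·(x^3 + 2x^2 + 1) + (x^2 + 4x + 1). Hence a·b ≡ x^2 + 4x + 1 (mod f). (F_5[x]/(f) is a field with 5^3 = 125 elements since f is irreducible of degree 3.)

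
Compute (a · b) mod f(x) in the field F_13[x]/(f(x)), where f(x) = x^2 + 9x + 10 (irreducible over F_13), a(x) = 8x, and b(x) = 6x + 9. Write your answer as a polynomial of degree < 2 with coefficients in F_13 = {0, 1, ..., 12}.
a · b ≡ 4x + 1 (mod f(x))

Multiply in F_13[x]: a(x)·b(x) = (8x)·(6x + 9) = 9x^2 + 7x. This has degree ≥ 2, so divide by f(x) over F_13: 9x^2 + 7x = (9)·(x^2 + 9x + 10) + (4x + 1). Hence a·b ≡ 4x + 1 (mod f). (F_13[x]/(f) is a field with 13^2 = 169 elements since f is irreducible of degree 2.)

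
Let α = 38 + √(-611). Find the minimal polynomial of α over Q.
m_α(x) = x^2 - 76x + 2055

From α - 38 = √(-611), squaring gives (α - 38)^2 = -611, i.e. α^2 - 76α + 1444 = -611, so α^2 - 76α + 2055 = 0. The discriminant of x^2 - 76x + 2055 is (-76)^2 - 4·(2055) = 5776 - 8220 = -2444, and 4·(-611) is not a perfect square in Q since -611 is squarefree and ≠ 1. Hence x^2 - 76x + 2055 is irreducible over Q and is the minimal polynomial of α.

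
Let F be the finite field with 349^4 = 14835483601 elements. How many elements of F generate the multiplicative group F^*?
There are φ(14835483600) = 3273984000 primitive elements

F_q^* is cyclic of order q - 1 = 14835483600. A cyclic group of order m has exactly φ(m) generators. Here m = 14835483600 = 2^4 · 3 · 5^2 · 7 · 29 · 60901, so the number of primitive elements is φ(14835483600) = 3273984000.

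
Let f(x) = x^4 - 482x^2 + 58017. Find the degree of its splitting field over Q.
[K : Q] = 4

Solving the quadratic in x^2: x^2 = (482 ± √(482^2 - 4·58017))/2 = (482 ± √256)/2 = (482 ± 16)/2, giving x^2 = 233 or x^2 = 249. So f(x) = (x^2 - 233)(x^2 - 249) and the roots of f are ±√233, ±√249. Hence the splitting field is K = Q(√233, √249). Since 233 and 249 are distinct squarefree integers > 1, their product 58017 is not a perfect square, so √249 ∉ Q(√233). By the tower law [K:Q] = [Q(√233,√249):Q(√233)] · [Q(√233):Q] = 2 · 2 = 4.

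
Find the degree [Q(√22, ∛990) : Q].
[Q(√22, ∛990) : Q] = 6

Let L = Q(√22, ∛990). Since Q(√22) ⊂ L and [Q(√22):Q] = 2, the tower law gives 2 | [L:Q]. Likewise Q(∛990) ⊂ L with [Q(∛990):Q] = 3 (because 990 is not a perfect cube), so 3 | [L:Q]. As gcd(2,3) = 1, [L:Q] is divisible by 6. Conversely L is generated over Q by √22 and ∛990, so [L:Q] ≤ 2·3 = 6. Therefore [Q(√22, ∛990) : Q] = 6.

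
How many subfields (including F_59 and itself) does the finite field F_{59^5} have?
F_{59^5} has 2 subfields

The subfields of F_{p^n} are exactly the fields F_{p^d} for d | n (each is the fixed field of the unique index-d subgroup of Gal(F_{p^n}/F_p) ≅ Z/nZ). The divisors of n = 5 are {1, 5}, giving 2 subfields: F_{59^1}, F_{59^5}.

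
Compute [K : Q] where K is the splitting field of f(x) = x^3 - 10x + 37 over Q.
[K : Q] = 6

By the rational root test, any rational root of the monic integer polynomial f(x) = x^3 - 10x + 37 must be an integer dividing the constant term 37, i.e. one of ±{1, 37}. Evaluating: f(1) = 28, f(-1) = 46, f(37) = 50320, f(-37) = -50246; none is 0, so f has no rational root and is therefore irreducible over Q (a cubic with no linear factor over a field is irreducible). For an irreducible cubic, the Galois group is A_3 or S_3 according as the discriminant disc(f) = -4a^3 - 27b^2 = -4·(-10)^3 - 27·(37)^2 = -32963 is or is not a square in Q. Here disc(f) = -32963 is not a perfect square in Q, so the Galois group of f over Q is not contained in A_3 and must be all of S_3. The splitting field has degree |S_3| = 6 over Q, so [K : Q] = 6.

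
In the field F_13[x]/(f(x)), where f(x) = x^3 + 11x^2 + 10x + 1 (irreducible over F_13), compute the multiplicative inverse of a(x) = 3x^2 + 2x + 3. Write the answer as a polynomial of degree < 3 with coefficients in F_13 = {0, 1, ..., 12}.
a(x)^(-1) ≡ x^2 + 12x + 2 (mod f(x))

Since f is irreducible over F_13, F_13[x]/(f) is a field and a(x) ≠ 0 has an inverse. Apply the extended Euclidean algorithm to f(x) and a(x) in F_13[x]: f(x) = (9x + 2)·a(x) + (5x + 8);  a(x) = (11x + 1)·(5x + 8) + (8). The last nonzero remainder is the constant 8 = gcd(f, a) in F_13. Back-substituting through the division chain expresses 8 = s(x)·a(x) + t(x)·f(x) with s(x) ≡ 8x^2 + 5x + 3 (mod f), so (8x^2 + 5x + 3)·a(x) ≡ 8 (mod f). Multiplying by 8^(-1) ≡ 5 in F_13 gives a(x)^(-1) ≡ 5·(8x^2 + 5x + 3) ≡ x^2 + 12x + 2 (mod f). Check: (3x^2 + 2x + 3)·(x^2 + 12x + 2) = 3x^4 + 12x^3 + 7x^2 + x + 6 ≡ 1 (mod x^3 + 11x^2 + 10x + 1).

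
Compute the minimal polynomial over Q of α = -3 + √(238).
m_α(x) = x^2 + 6x - 229

From α + 3 = √(238), squaring gives (α + 3)^2 = 238, i.e. α^2 + 6α + 9 = 238, so α^2 + 6α - 229 = 0. The discriminant of x^2 + 6x - 229 is (6)^2 - 4·(-229) = 36 + 916 = 952, and 4·(238) is not a perfect square in Q since 238 is squarefree and ≠ 1. Hence x^2 + 6x - 229 is irreducible over Q and is the minimal polynomial of α.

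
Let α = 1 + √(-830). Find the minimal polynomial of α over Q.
m_α(x) = x^2 - 2x + 831

From α - 1 = √(-830), squaring gives (α - 1)^2 = -830, i.e. α^2 - 2α + 1 = -830, so α^2 - 2α + 831 = 0. The discriminant of x^2 - 2x + 831 is (-2)^2 - 4·(831) = 4 - 3324 = -3320, and 4·(-830) is not a perfect square in Q since -830 is squarefree and ≠ 1. Hence x^2 - 2x + 831 is irreducible over Q and is the minimal polynomial of α.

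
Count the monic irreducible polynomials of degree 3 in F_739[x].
There are 134527560 monic irreducible polynomials of degree 3 over F_739

Each element of F_{739^3} that lies in no proper subfield is a root of exactly one monic irreducible of degree 3 over F_739, and each such polynomial has 3 distinct roots in F_{739^3}. By Möbius inversion the count is N_739(3) = (1/3) Σ_{d|3} μ(3/d) · 739^d = (1/3)(μ(3)·739^1 + μ(1)·739^3) = 403582680/3 = 134527560.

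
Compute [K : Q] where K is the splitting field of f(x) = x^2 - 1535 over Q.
[K : Q] = 2

f(x) = x^2 - 1535 factors as (x - √1535)(x + √1535). The splitting field is K = Q(√1535). Since 1535 is squarefree and > 1, it is not a perfect square, so x^2 - 1535 is irreducible over Q and [Q(√1535) : Q] = 2. Hence [K : Q] = 2.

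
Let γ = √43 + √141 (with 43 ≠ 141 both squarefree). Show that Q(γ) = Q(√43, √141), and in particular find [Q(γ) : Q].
[Q(γ) : Q] = 4 (equivalently, Q(γ) = Q(√43, √141))

Obviously Q(γ) ⊆ Q(√43, √141), and [Q(√43, √141):Q] = 4 (since 43, 141 are distinct squarefree integers > 1 with 6063 not a perfect square). To show equality we compute the minimal polynomial of γ. From γ = √43 + √141: γ^2 = 43 + 2√(6063) + 141 = 184 + 2√(6063), so γ^2 - 184 = 2√(6063); squaring, (γ^2 - 184)^2 = 4·6063, i.e. γ^4 - 368γ^2 + 33856 - 24252 = 0, i.e. γ^4 - 368γ^2 + 9604 = 0. So γ is a root of x^4 - 368x^2 + 9604. This polynomial is irreducible over Q: it has no rational root (each ±√43 ± √141 is irrational), and any factorization into two quadratics over Q would force √(6063) ∈ Q (pairing opposite roots) or √43, √141 ∈ Q (other pairings), all impossible. Hence [Q(γ):Q] = 4 = [Q(√43, √141):Q], so Q(γ) = Q(√43, √141).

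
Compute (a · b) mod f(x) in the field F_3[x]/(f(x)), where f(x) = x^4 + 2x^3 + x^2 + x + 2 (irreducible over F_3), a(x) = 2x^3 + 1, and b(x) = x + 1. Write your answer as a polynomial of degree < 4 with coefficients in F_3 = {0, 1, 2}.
a · b ≡ x^3 + x^2 + 2x (mod f(x))

Multiply in F_3[x]: a(x)·b(x) = (2x^3 + 1)·(x + 1) = 2x^4 + 2x^3 + x + 1. This has degree ≥ 4, so divide by f(x) over F_3: 2x^4 + 2x^3 + x + 1 = (2)·(x^4 + 2x^3 + x^2 + x + 2) + (x^3 + x^2 + 2x). Hence a·b ≡ x^3 + x^2 + 2x (mod f). (F_3[x]/(f) is a field with 3^4 = 81 elements since f is irreducible of degree 4.)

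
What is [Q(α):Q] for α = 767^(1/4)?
[Q(α):Q] = 4

α is a root of x^4 - 767. By Eisenstein's criterion at the prime p = 13 (which divides the constant term 767 but p^2 = 169 does not, since 767 is squarefree), x^4 - 767 is irreducible over Q. Hence [Q(α):Q] = 4.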